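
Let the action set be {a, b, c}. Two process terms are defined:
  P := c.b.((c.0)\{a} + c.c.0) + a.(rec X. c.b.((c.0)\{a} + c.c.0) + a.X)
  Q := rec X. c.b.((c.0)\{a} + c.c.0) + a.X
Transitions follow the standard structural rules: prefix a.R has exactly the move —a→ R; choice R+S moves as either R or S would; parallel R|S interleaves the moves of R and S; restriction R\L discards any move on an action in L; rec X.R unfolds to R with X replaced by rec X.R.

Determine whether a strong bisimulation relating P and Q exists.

P's transition system — 7 states:
  m0 = c.b.((c.0)\{a} + c.c.0) + a.(rec X. c.b.((c.0)\{a} + c.c.0) + a.X) :: --a--▸ m1, --c--▸ m2
  m1 = rec X. c.b.((c.0)\{a} + c.c.0) + a.X :: --a--▸ m1, --c--▸ m2
  m2 = b.((c.0)\{a} + c.c.0) :: --b--▸ m3
  m3 = (c.0)\{a} + c.c.0 :: --c--▸ m4, --c--▸ m5
  m4 = 0\{a} :: ∅
  m5 = c.0 :: --c--▸ m6
  m6 = 0 :: ∅
Q's transition system — 6 states:
  n0 = rec X. c.b.((c.0)\{a} + c.c.0) + a.X :: --a--▸ n0, --c--▸ n1
  n1 = b.((c.0)\{a} + c.c.0) :: --b--▸ n2
  n2 = (c.0)\{a} + c.c.0 :: --c--▸ n3, --c--▸ n4
  n3 = 0\{a} :: ∅
  n4 = c.0 :: --c--▸ n5
  n5 = 0 :: ∅
Partition-refinement fixed point:
  B0 = {m0, m1, n0}
  B1 = {m2, n1}
  B2 = {m3, n2}
  B3 = {m4, m6, n3, n5}
  B4 = {m5, n4}
m0 ∈ B0, n0 ∈ B0 → same block

bisimilar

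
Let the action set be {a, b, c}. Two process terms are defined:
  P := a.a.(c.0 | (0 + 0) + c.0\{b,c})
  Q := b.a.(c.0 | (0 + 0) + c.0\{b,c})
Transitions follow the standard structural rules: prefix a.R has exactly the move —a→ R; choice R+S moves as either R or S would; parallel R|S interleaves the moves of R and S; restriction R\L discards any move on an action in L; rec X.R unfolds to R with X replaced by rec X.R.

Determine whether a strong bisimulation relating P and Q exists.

not bisimilar

Reachable graph of P (5 states):
  u0 = a.a.(c.0 | (0 + 0) + c.0\{b,c}) | --a--▸ u1
  u1 = a.(c.0 | (0 + 0) + c.0\{b,c}) | --a--▸ u2
  u2 = c.0 | (0 + 0) + c.0\{b,c} | --c--▸ u3, --c--▸ u4
  u3 = 0 | (0 + 0) | stopped
  u4 = 0\{b,c} | stopped
Reachable graph of Q (5 states):
  v0 = b.a.(c.0 | (0 + 0) + c.0\{b,c}) | --b--▸ v1
  v1 = a.(c.0 | (0 + 0) + c.0\{b,c}) | --a--▸ v2
  v2 = c.0 | (0 + 0) + c.0\{b,c} | --c--▸ v3, --c--▸ v4
  v3 = 0 | (0 + 0) | stopped
  v4 = 0\{b,c} | stopped
Partition-refinement fixed point:
  B0 = {u0}
  B1 = {u1, v1}
  B2 = {u2, v2}
  B3 = {u3, u4, v3, v4}
  B4 = {v0}
u0 ∈ B0, v0 ∈ B4 → different blocks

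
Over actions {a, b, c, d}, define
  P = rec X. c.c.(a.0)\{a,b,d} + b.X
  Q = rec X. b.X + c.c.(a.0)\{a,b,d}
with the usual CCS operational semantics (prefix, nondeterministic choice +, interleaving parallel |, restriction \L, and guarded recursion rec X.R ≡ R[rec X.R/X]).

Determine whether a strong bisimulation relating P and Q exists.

LTS(P): 3 reachable states
  m0 = rec X. c.c.(a.0)\{a,b,d} + b.X has moves ··b··> m0, ··c··> m1
  m1 = c.(a.0)\{a,b,d} has moves ··c··> m2
  m2 = (a.0)\{a,b,d} has moves ·
LTS(Q): 3 reachable states
  n0 = rec X. b.X + c.c.(a.0)\{a,b,d} has moves ··b··> n0, ··c··> n1
  n1 = c.(a.0)\{a,b,d} has moves ··c··> n2
  n2 = (a.0)\{a,b,d} has moves ·
Partition-refinement fixed point:
  B0 = {m0, n0}
  B1 = {m1, n1}
  B2 = {m2, n2}
m0 ∈ B0, n0 ∈ B0 → same block

YES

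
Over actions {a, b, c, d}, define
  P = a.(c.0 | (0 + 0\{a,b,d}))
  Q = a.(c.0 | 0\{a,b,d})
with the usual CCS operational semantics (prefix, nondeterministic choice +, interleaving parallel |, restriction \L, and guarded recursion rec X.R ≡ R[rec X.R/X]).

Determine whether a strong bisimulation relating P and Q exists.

LTS(P): 3 reachable states
  u0 = a.(c.0 | (0 + 0\{a,b,d})) :: =a=> u1
  u1 = c.0 | (0 + 0\{a,b,d}) :: =c=> u2
  u2 = 0 | (0 + 0\{a,b,d}) :: stopped
LTS(Q): 3 reachable states
  v0 = a.(c.0 | 0\{a,b,d}) :: =a=> v1
  v1 = c.0 | 0\{a,b,d} :: =c=> v2
  v2 = 0 | 0\{a,b,d} :: stopped
Partition-refinement fixed point:
  B0 = {u0, v0}
  B1 = {u1, v1}
  B2 = {u2, v2}
u0 ∈ B0, v0 ∈ B0 → same block

bisimilar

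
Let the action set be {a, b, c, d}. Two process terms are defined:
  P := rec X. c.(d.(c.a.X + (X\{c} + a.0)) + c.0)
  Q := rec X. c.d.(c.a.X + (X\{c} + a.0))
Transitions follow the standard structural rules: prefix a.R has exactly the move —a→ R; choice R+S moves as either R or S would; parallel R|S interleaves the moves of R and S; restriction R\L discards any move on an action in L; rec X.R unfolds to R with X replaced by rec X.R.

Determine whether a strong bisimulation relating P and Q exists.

not bisimilar

Reachable graph of P (5 states):
  u0 = rec X. c.(d.(c.a.X + (X\{c} + a.0)) + c.0) | --c--▸ u1
  u1 = d.(c.a.(rec X. c.(d.(c.a.X + (X\{c} + a.0)) + c.0)) + ((rec X. c.(d.(c.a.X + (X\{c} + a.0)) + c.0))\{c} + a.0)) + c.0 | --c--▸ u2, --d--▸ u3
  u2 = 0 | (no moves)
  u3 = c.a.(rec X. c.(d.(c.a.X + (X\{c} + a.0)) + c.0)) + ((rec X. c.(d.(c.a.X + (X\{c} + a.0)) + c.0))\{c} + a.0) | --a--▸ u2, --c--▸ u4
  u4 = a.(rec X. c.(d.(c.a.X + (X\{c} + a.0)) + c.0)) | --a--▸ u0
Reachable graph of Q (5 states):
  v0 = rec X. c.d.(c.a.X + (X\{c} + a.0)) | --c--▸ v1
  v1 = d.(c.a.(rec X. c.d.(c.a.X + (X\{c} + a.0))) + ((rec X. c.d.(c.a.X + (X\{c} + a.0)))\{c} + a.0)) | --d--▸ v2
  v2 = c.a.(rec X. c.d.(c.a.X + (X\{c} + a.0))) + ((rec X. c.d.(c.a.X + (X\{c} + a.0)))\{c} + a.0) | --a--▸ v3, --c--▸ v4
  v3 = 0 | (no moves)
  v4 = a.(rec X. c.d.(c.a.X + (X\{c} + a.0))) | --a--▸ v0
Coarsest stable partition (strong bisimilarity classes):
  B0 = {u0}
  B1 = {u1}
  B2 = {u3}
  B3 = {u2, v3}
  B4 = {u4}
  B5 = {v0}
  B6 = {v1}
  B7 = {v2}
  B8 = {v4}
u0 ∈ B0, v0 ∈ B5 → different blocks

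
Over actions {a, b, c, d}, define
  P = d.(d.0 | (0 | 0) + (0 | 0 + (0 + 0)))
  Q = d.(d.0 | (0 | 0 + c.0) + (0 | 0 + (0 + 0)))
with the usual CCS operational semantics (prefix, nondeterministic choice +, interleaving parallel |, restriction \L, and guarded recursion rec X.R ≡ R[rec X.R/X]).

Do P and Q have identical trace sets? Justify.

traces(P) ≠ traces(Q) — witness ⟨dc⟩

LTS(P): 3 reachable states
  s0 = d.(d.0 | (0 | 0) + (0 | 0 + (0 + 0))) has moves -d-> s1
  s1 = d.0 | (0 | 0) + (0 | 0 + (0 + 0)) has moves -d-> s2
  s2 = 0 | (0 | 0) has moves stopped
LTS(Q): 5 reachable states
  t0 = d.(d.0 | (0 | 0 + c.0) + (0 | 0 + (0 + 0))) has moves -d-> t1
  t1 = d.0 | (0 | 0 + c.0) + (0 | 0 + (0 + 0)) has moves -c-> t2, -d-> t3
  t2 = d.0 | 0 has moves -d-> t4
  t3 = 0 | (0 | 0 + c.0) has moves -c-> t4
  t4 = 0 | 0 has moves stopped
Executing dc from Q (initial set {t0}):
  after d @ step 1: {t1}
  after c @ step 2: {t2}
  Q completes σ.
Executing dc from P (initial set {s0}):
  after d @ step 1: {s1}
  after c @ step 2: no successor for P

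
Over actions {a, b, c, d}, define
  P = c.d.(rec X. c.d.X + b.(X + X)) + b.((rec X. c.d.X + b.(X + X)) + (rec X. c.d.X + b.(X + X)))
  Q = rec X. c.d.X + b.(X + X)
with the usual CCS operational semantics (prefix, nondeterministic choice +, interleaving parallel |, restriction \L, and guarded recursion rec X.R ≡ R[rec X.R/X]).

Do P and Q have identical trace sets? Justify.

P's transition system — 4 states:
  s0 = c.d.(rec X. c.d.X + b.(X + X)) + b.((rec X. c.d.X + b.(X + X)) + (rec X. c.d.X + b.(X + X))) :: --b--▸ s1, --c--▸ s2
  s1 = (rec X. c.d.X + b.(X + X)) + (rec X. c.d.X + b.(X + X)) :: --b--▸ s1, --c--▸ s2
  s2 = d.(rec X. c.d.X + b.(X + X)) :: --d--▸ s3
  s3 = rec X. c.d.X + b.(X + X) :: --b--▸ s1, --c--▸ s2
Q's transition system — 3 states:
  t0 = rec X. c.d.X + b.(X + X) :: --b--▸ t1, --c--▸ t2
  t1 = (rec X. c.d.X + b.(X + X)) + (rec X. c.d.X + b.(X + X)) :: --b--▸ t1, --c--▸ t2
  t2 = d.(rec X. c.d.X + b.(X + X)) :: --d--▸ t0
Bisimilarity quotient blocks:
  B0 = {s0, s1, s3, t0, t1}
  B1 = {s2, t2}
s0 ∈ B0, t0 ∈ B0 → same block
Bisimilar ⇒ trace-equivalent.

YES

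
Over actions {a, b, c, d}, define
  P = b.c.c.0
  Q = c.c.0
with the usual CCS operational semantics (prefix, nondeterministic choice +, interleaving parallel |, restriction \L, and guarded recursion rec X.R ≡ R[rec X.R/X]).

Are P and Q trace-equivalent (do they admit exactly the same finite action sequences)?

LTS(P): 4 reachable states
  s0 = b.c.c.0 | -b-> s1
  s1 = c.c.0 | -c-> s2
  s2 = c.0 | -c-> s3
  s3 = 0 | stopped
LTS(Q): 3 reachable states
  t0 = c.c.0 | -c-> t1
  t1 = c.0 | -c-> t2
  t2 = 0 | stopped
Trace ⟨b⟩ through P, begin at {s0}:
  after b @ step 1: {s1}
  — P admits the full trace.
Trace ⟨b⟩ through Q, begin at {t0}:
  after b @ step 1: ∅ (Q stuck)

trace-distinct — witness ⟨b⟩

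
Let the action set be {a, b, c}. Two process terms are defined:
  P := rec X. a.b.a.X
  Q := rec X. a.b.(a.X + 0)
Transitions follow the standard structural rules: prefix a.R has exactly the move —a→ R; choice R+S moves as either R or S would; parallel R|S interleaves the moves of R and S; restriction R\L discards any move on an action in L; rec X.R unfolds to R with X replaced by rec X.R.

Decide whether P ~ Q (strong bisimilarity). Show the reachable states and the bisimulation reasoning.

P ~ Q

LTS(P): 3 reachable states
  m0 = rec X. a.b.a.X → ··a··> m1
  m1 = b.a.(rec X. a.b.a.X) → ··b··> m2
  m2 = a.(rec X. a.b.a.X) → ··a··> m0
LTS(Q): 3 reachable states
  n0 = rec X. a.b.(a.X + 0) → ··a··> n1
  n1 = b.(a.(rec X. a.b.(a.X + 0)) + 0) → ··b··> n2
  n2 = a.(rec X. a.b.(a.X + 0)) + 0 → ··a··> n0
Bisimilarity quotient blocks:
  B0 = {m0, n0}
  B1 = {m1, n1}
  B2 = {m2, n2}
m0 ∈ B0, n0 ∈ B0 → same block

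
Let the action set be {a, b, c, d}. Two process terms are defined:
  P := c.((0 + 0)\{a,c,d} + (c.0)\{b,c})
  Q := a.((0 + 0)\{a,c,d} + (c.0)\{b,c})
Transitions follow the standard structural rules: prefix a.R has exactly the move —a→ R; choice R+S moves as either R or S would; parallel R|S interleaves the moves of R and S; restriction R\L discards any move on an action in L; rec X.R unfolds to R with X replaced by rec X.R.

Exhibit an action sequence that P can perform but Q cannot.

P's transition system — 2 states:
  s0 = c.((0 + 0)\{a,c,d} + (c.0)\{b,c}) ⊢ —c→ s1
  s1 = (0 + 0)\{a,c,d} + (c.0)\{b,c} ⊢ (no moves)
Q's transition system — 2 states:
  t0 = a.((0 + 0)\{a,c,d} + (c.0)\{b,c}) ⊢ —a→ t1
  t1 = (0 + 0)\{a,c,d} + (c.0)\{b,c} ⊢ (no moves)
Executing c from P (initial set {s0}):
  after c @ step 1: {s1}
  ✓ P
Executing c from Q (initial set {t0}):
  after c @ step 1: ∅ (Q stuck)

c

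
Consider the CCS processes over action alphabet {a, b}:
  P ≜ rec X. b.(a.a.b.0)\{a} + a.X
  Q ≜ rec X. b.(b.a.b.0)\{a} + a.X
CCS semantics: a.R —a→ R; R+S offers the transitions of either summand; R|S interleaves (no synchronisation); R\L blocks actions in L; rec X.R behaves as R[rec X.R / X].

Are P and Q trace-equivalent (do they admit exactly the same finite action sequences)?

P's transition system — 2 states:
  m0 = rec X. b.(a.a.b.0)\{a} + a.X | ··a··> m0, ··b··> m1
  m1 = (a.a.b.0)\{a} | ∅
Q's transition system — 3 states:
  n0 = rec X. b.(b.a.b.0)\{a} + a.X | ··a··> n0, ··b··> n1
  n1 = (b.a.b.0)\{a} | ··b··> n2
  n2 = (a.b.0)\{a} | ∅
Trace ⟨bb⟩ through Q, begin at {n0}:
  after b @ step 1: {n1}
  after b @ step 2: {n2}
  Q completes σ.
Trace ⟨bb⟩ through P, begin at {m0}:
  after b @ step 1: {m1}
  after b @ step 2: ∅ (P stuck)

trace-distinct — witness ⟨bb⟩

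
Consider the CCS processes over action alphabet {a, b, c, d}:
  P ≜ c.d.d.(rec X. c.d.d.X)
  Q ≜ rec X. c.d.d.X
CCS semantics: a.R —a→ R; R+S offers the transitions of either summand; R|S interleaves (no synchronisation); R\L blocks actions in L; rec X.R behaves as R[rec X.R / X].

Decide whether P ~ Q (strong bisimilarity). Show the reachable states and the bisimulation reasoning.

P ~ Q

P's transition system — 4 states:
  s0 = c.d.d.(rec X. c.d.d.X) → --c--▸ s1
  s1 = d.d.(rec X. c.d.d.X) → --d--▸ s2
  s2 = d.(rec X. c.d.d.X) → --d--▸ s3
  s3 = rec X. c.d.d.X → --c--▸ s1
Q's transition system — 3 states:
  t0 = rec X. c.d.d.X → --c--▸ t1
  t1 = d.d.(rec X. c.d.d.X) → --d--▸ t2
  t2 = d.(rec X. c.d.d.X) → --d--▸ t0
Partition-refinement fixed point:
  B0 = {s0, s3, t0}
  B1 = {s1, t1}
  B2 = {s2, t2}
s0 ∈ B0, t0 ∈ B0 → same block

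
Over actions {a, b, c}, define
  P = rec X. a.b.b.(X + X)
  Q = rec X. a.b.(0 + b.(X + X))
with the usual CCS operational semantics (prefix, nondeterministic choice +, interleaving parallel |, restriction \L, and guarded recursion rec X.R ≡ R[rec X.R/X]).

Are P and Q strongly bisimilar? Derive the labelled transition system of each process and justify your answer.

P's transition system — 4 states:
  p0 = rec X. a.b.b.(X + X) has moves —a→ p1
  p1 = b.b.((rec X. a.b.b.(X + X)) + (rec X. a.b.b.(X + X))) has moves —b→ p2
  p2 = b.((rec X. a.b.b.(X + X)) + (rec X. a.b.b.(X + X))) has moves —b→ p3
  p3 = (rec X. a.b.b.(X + X)) + (rec X. a.b.b.(X + X)) has moves —a→ p1
Q's transition system — 4 states:
  q0 = rec X. a.b.(0 + b.(X + X)) has moves —a→ q1
  q1 = b.(0 + b.((rec X. a.b.(0 + b.(X + X))) + (rec X. a.b.(0 + b.(X + X))))) has moves —b→ q2
  q2 = 0 + b.((rec X. a.b.(0 + b.(X + X))) + (rec X. a.b.(0 + b.(X + X)))) has moves —b→ q3
  q3 = (rec X. a.b.(0 + b.(X + X))) + (rec X. a.b.(0 + b.(X + X))) has moves —a→ q1
Partition-refinement fixed point:
  B0 = {p0, p3, q0, q3}
  B1 = {p1, q1}
  B2 = {p2, q2}
p0 ∈ B0, q0 ∈ B0 → same block

bisimilar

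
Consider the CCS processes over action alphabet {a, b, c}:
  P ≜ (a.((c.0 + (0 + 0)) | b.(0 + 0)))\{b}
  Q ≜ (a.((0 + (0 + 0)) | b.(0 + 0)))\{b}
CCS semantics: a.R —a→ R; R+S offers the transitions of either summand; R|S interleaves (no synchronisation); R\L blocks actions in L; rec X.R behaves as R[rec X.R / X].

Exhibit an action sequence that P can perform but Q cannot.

Reachable graph of P (3 states):
  u0 = (a.((c.0 + (0 + 0)) | b.(0 + 0)))\{b} | -a-> u1
  u1 = ((c.0 + (0 + 0)) | b.(0 + 0))\{b} | -c-> u2
  u2 = (0 | b.(0 + 0))\{b} | (no moves)
Reachable graph of Q (2 states):
  v0 = (a.((0 + (0 + 0)) | b.(0 + 0)))\{b} | -a-> v1
  v1 = ((0 + (0 + 0)) | b.(0 + 0))\{b} | (no moves)
Trace ⟨ac⟩ through P, begin at {u0}:
  step 1 (a): {u1}
  step 2 (c): {u2}
  ✓ P
Trace ⟨ac⟩ through Q, begin at {v0}:
  step 1 (a): {v1}
  step 2 (c): ∅  — Q cannot continue

ac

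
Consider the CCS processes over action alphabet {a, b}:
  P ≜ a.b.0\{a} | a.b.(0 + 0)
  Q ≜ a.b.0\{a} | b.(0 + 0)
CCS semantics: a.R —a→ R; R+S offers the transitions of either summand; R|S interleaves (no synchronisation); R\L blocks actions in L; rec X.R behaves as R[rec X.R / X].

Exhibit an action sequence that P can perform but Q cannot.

P's transition system — 9 states:
  p0 = a.b.0\{a} | a.b.(0 + 0) :: ··a··> p1, ··a··> p2
  p1 = a.b.0\{a} | b.(0 + 0) :: ··a··> p3, ··b··> p4
  p2 = b.0\{a} | a.b.(0 + 0) :: ··a··> p3, ··b··> p5
  p3 = b.0\{a} | b.(0 + 0) :: ··b··> p6, ··b··> p7
  p4 = a.b.0\{a} | (0 + 0) :: ··a··> p7
  p5 = 0\{a} | a.b.(0 + 0) :: ··a··> p6
  p6 = 0\{a} | b.(0 + 0) :: ··b··> p8
  p7 = b.0\{a} | (0 + 0) :: ··b··> p8
  p8 = 0\{a} | (0 + 0) :: (no moves)
Q's transition system — 6 states:
  q0 = a.b.0\{a} | b.(0 + 0) :: ··a··> q1, ··b··> q2
  q1 = b.0\{a} | b.(0 + 0) :: ··b··> q3, ··b··> q4
  q2 = a.b.0\{a} | (0 + 0) :: ··a··> q4
  q3 = 0\{a} | b.(0 + 0) :: ··b··> q5
  q4 = b.0\{a} | (0 + 0) :: ··b··> q5
  q5 = 0\{a} | (0 + 0) :: (no moves)
Run σ = ⟨aa⟩ on P: start {p0}
  after a @ step 1: {p1, p2}
  after a @ step 2: {p3}
  — P admits the full trace.
Run σ = ⟨aa⟩ on Q: start {q0}
  after a @ step 1: {q1}
  after a @ step 2: no successor for Q

aa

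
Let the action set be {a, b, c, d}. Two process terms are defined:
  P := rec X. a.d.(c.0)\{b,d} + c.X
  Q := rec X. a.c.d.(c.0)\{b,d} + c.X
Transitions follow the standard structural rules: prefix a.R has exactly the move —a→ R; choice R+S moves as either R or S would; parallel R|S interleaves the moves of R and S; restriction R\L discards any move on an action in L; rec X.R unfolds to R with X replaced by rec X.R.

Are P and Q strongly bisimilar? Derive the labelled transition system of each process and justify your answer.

P ≁ Q

LTS(P): 4 reachable states
  m0 = rec X. a.d.(c.0)\{b,d} + c.X :: =a=> m1, =c=> m0
  m1 = d.(c.0)\{b,d} :: =d=> m2
  m2 = (c.0)\{b,d} :: =c=> m3
  m3 = 0\{b,d} :: ·
LTS(Q): 5 reachable states
  n0 = rec X. a.c.d.(c.0)\{b,d} + c.X :: =a=> n1, =c=> n0
  n1 = c.d.(c.0)\{b,d} :: =c=> n2
  n2 = d.(c.0)\{b,d} :: =d=> n3
  n3 = (c.0)\{b,d} :: =c=> n4
  n4 = 0\{b,d} :: ·
Coarsest stable partition (strong bisimilarity classes):
  B0 = {m0}
  B1 = {m1, n2}
  B2 = {m2, n3}
  B3 = {m3, n4}
  B4 = {n0}
  B5 = {n1}
m0 ∈ B0, n0 ∈ B4 → different blocks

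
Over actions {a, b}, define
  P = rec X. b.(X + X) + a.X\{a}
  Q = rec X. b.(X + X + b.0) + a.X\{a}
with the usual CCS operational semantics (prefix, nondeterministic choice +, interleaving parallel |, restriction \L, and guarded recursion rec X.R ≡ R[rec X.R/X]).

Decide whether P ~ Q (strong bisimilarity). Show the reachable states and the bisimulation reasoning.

Reachable graph of P (4 states):
  p0 = rec X. b.(X + X) + a.X\{a} :: —a→ p1, —b→ p2
  p1 = (rec X. b.(X + X) + a.X\{a})\{a} :: —b→ p3
  p2 = (rec X. b.(X + X) + a.X\{a}) + (rec X. b.(X + X) + a.X\{a}) :: —a→ p1, —b→ p2
  p3 = ((rec X. b.(X + X) + a.X\{a}) + (rec X. b.(X + X) + a.X\{a}))\{a} :: —b→ p3
Reachable graph of Q (6 states):
  q0 = rec X. b.(X + X + b.0) + a.X\{a} :: —a→ q1, —b→ q2
  q1 = (rec X. b.(X + X + b.0) + a.X\{a})\{a} :: —b→ q3
  q2 = (rec X. b.(X + X + b.0) + a.X\{a}) + (rec X. b.(X + X + b.0) + a.X\{a}) + b.0 :: —a→ q1, —b→ q2, —b→ q4
  q3 = ((rec X. b.(X + X + b.0) + a.X\{a}) + (rec X. b.(X + X + b.0) + a.X\{a}) + b.0)\{a} :: —b→ q3, —b→ q5
  q4 = 0 :: deadlocked
  q5 = 0\{a} :: deadlocked
Bisimilarity quotient blocks:
  B0 = {p0, p2}
  B1 = {p1, p3}
  B2 = {q0}
  B3 = {q1}
  B4 = {q3}
  B5 = {q4, q5}
  B6 = {q2}
p0 ∈ B0, q0 ∈ B2 → different blocks

not bisimilar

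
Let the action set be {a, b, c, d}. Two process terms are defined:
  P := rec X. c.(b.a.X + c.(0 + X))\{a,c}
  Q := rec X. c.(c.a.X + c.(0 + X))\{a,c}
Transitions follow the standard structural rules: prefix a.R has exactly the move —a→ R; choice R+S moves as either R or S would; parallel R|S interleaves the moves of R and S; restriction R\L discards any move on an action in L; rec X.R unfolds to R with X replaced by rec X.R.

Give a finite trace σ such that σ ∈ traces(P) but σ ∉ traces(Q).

P's transition system — 3 states:
  u0 = rec X. c.(b.a.X + c.(0 + X))\{a,c} → --c--▸ u1
  u1 = (b.a.(rec X. c.(b.a.X + c.(0 + X))\{a,c}) + c.(0 + (rec X. c.(b.a.X + c.(0 + X))\{a,c})))\{a,c} → --b--▸ u2
  u2 = (a.(rec X. c.(b.a.X + c.(0 + X))\{a,c}))\{a,c} → deadlocked
Q's transition system — 2 states:
  v0 = rec X. c.(c.a.X + c.(0 + X))\{a,c} → --c--▸ v1
  v1 = (c.a.(rec X. c.(c.a.X + c.(0 + X))\{a,c}) + c.(0 + (rec X. c.(c.a.X + c.(0 + X))\{a,c})))\{a,c} → deadlocked
Trace ⟨cb⟩ through P, begin at {u0}:
  after c @ step 1: {u1}
  after b @ step 2: {u2}
  — P admits the full trace.
Trace ⟨cb⟩ through Q, begin at {v0}:
  after c @ step 1: {v1}
  after b @ step 2: no successor for Q

cb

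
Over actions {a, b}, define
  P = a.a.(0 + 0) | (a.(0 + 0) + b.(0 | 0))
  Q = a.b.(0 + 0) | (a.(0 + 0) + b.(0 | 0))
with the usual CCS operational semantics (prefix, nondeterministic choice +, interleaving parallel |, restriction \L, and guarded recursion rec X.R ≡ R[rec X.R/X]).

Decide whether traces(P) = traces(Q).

LTS(P): 9 reachable states
  p0 = a.a.(0 + 0) | (a.(0 + 0) + b.(0 | 0)) :: ··a··> p1, ··a··> p2, ··b··> p3
  p1 = a.(0 + 0) | (a.(0 + 0) + b.(0 | 0)) :: ··a··> p4, ··a··> p5, ··b··> p6
  p2 = a.a.(0 + 0) | (0 + 0) :: ··a··> p5
  p3 = a.a.(0 + 0) | (0 | 0) :: ··a··> p6
  p4 = (0 + 0) | (a.(0 + 0) + b.(0 | 0)) :: ··a··> p7, ··b··> p8
  p5 = a.(0 + 0) | (0 + 0) :: ··a··> p7
  p6 = a.(0 + 0) | (0 | 0) :: ··a··> p8
  p7 = (0 + 0) | (0 + 0) :: deadlocked
  p8 = (0 + 0) | (0 | 0) :: deadlocked
LTS(Q): 9 reachable states
  q0 = a.b.(0 + 0) | (a.(0 + 0) + b.(0 | 0)) :: ··a··> q1, ··a··> q2, ··b··> q3
  q1 = a.b.(0 + 0) | (0 + 0) :: ··a··> q4
  q2 = b.(0 + 0) | (a.(0 + 0) + b.(0 | 0)) :: ··a··> q4, ··b··> q5, ··b··> q6
  q3 = a.b.(0 + 0) | (0 | 0) :: ··a··> q6
  q4 = b.(0 + 0) | (0 + 0) :: ··b··> q7
  q5 = (0 + 0) | (a.(0 + 0) + b.(0 | 0)) :: ··a··> q7, ··b··> q8
  q6 = b.(0 + 0) | (0 | 0) :: ··b··> q8
  q7 = (0 + 0) | (0 + 0) :: deadlocked
  q8 = (0 + 0) | (0 | 0) :: deadlocked
Run σ = ⟨aaa⟩ on P: start {p0}
  [1] a ⇒ {p1, p2}
  [2] a ⇒ {p4, p5}
  [3] a ⇒ {p7}
  ✓ P
Run σ = ⟨aaa⟩ on Q: start {q0}
  [1] a ⇒ {q1, q2}
  [2] a ⇒ {q4}
  [3] a ⇒ ∅  — Q cannot continue

NO — witness ⟨aaa⟩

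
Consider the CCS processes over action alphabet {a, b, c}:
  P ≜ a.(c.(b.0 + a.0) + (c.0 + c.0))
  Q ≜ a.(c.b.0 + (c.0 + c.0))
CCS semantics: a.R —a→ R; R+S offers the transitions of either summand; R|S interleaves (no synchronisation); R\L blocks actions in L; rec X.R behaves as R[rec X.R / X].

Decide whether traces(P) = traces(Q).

traces(P) ≠ traces(Q) — witness ⟨aca⟩

Reachable graph of P (4 states):
  m0 = a.(c.(b.0 + a.0) + (c.0 + c.0)) | ··a··> m1
  m1 = c.(b.0 + a.0) + (c.0 + c.0) | ··c··> m2, ··c··> m3
  m2 = 0 | deadlocked
  m3 = b.0 + a.0 | ··a··> m2, ··b··> m2
Reachable graph of Q (4 states):
  n0 = a.(c.b.0 + (c.0 + c.0)) | ··a··> n1
  n1 = c.b.0 + (c.0 + c.0) | ··c··> n2, ··c··> n3
  n2 = 0 | deadlocked
  n3 = b.0 | ··b··> n2
Run σ = ⟨aca⟩ on P: start {m0}
  [1] a ⇒ {m1}
  [2] c ⇒ {m2, m3}
  [3] a ⇒ {m2}
  P completes σ.
Run σ = ⟨aca⟩ on Q: start {n0}
  [1] a ⇒ {n1}
  [2] c ⇒ {n2, n3}
  [3] a ⇒ ∅ (Q stuck)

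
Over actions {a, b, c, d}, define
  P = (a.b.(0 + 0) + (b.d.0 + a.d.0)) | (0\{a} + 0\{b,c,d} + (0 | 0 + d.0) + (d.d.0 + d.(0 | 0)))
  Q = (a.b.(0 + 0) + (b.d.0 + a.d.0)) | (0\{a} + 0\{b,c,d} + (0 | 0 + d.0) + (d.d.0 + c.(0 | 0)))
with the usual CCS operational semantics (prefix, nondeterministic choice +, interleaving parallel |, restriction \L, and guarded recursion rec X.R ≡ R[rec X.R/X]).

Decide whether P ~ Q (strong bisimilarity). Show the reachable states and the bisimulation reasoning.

NO

LTS(P): 20 reachable states
  s0 = (a.b.(0 + 0) + (b.d.0 + a.d.0)) | (0\{a} + 0\{b,c,d} + (0 | 0 + d.0) + (d.d.0 + d.(0 | 0))) has moves ··a··> s1, ··a··> s2, ··b··> s2, ··d··> s3, ··d··> s4, ··d··> s5
  s1 = b.(0 + 0) | (0\{a} + 0\{b,c,d} + (0 | 0 + d.0) + (d.d.0 + d.(0 | 0))) has moves ··b··> s6, ··d··> s7, ··d··> s8, ··d··> s9
  s2 = d.0 | (0\{a} + 0\{b,c,d} + (0 | 0 + d.0) + (d.d.0 + d.(0 | 0))) has moves ··d··> s10, ··d··> s11, ··d··> s12, ··d··> s13
  s3 = (a.b.(0 + 0) + (b.d.0 + a.d.0)) | (0 | 0) has moves ··a··> s11, ··a··> s7, ··b··> s11
  s4 = (a.b.(0 + 0) + (b.d.0 + a.d.0)) | 0 has moves ··a··> s12, ··a··> s8, ··b··> s12
  s5 = (a.b.(0 + 0) + (b.d.0 + a.d.0)) | d.0 has moves ··a··> s13, ··a··> s9, ··b··> s13, ··d··> s4
  s6 = (0 + 0) | (0\{a} + 0\{b,c,d} + (0 | 0 + d.0) + (d.d.0 + d.(0 | 0))) has moves ··d··> s14, ··d··> s15, ··d··> s16
  s7 = b.(0 + 0) | (0 | 0) has moves ··b··> s14
  s8 = b.(0 + 0) | 0 has moves ··b··> s15
  s9 = b.(0 + 0) | d.0 has moves ··b··> s16, ··d··> s8
  s10 = 0 | (0\{a} + 0\{b,c,d} + (0 | 0 + d.0) + (d.d.0 + d.(0 | 0))) has moves ··d··> s17, ··d··> s18, ··d··> s19
  s11 = d.0 | (0 | 0) has moves ··d··> s17
  s12 = d.0 | 0 has moves ··d··> s18
  s13 = d.0 | d.0 has moves ··d··> s12, ··d··> s19
  s14 = (0 + 0) | (0 | 0) has moves ·
  s15 = (0 + 0) | 0 has moves ·
  s16 = (0 + 0) | d.0 has moves ··d··> s15
  s17 = 0 | (0 | 0) has moves ·
  s18 = 0 | 0 has moves ·
  s19 = 0 | d.0 has moves ··d··> s18
LTS(Q): 20 reachable states
  t0 = (a.b.(0 + 0) + (b.d.0 + a.d.0)) | (0\{a} + 0\{b,c,d} + (0 | 0 + d.0) + (d.d.0 + c.(0 | 0))) has moves ··a··> t1, ··a··> t2, ··b··> t2, ··c··> t3, ··d··> t4, ··d··> t5
  t1 = b.(0 + 0) | (0\{a} + 0\{b,c,d} + (0 | 0 + d.0) + (d.d.0 + c.(0 | 0))) has moves ··b··> t6, ··c··> t7, ··d··> t8, ··d··> t9
  t2 = d.0 | (0\{a} + 0\{b,c,d} + (0 | 0 + d.0) + (d.d.0 + c.(0 | 0))) has moves ··c··> t10, ··d··> t11, ··d··> t12, ··d··> t13
  t3 = (a.b.(0 + 0) + (b.d.0 + a.d.0)) | (0 | 0) has moves ··a··> t10, ··a··> t7, ··b··> t10
  t4 = (a.b.(0 + 0) + (b.d.0 + a.d.0)) | 0 has moves ··a··> t12, ··a··> t8, ··b··> t12
  t5 = (a.b.(0 + 0) + (b.d.0 + a.d.0)) | d.0 has moves ··a··> t13, ··a··> t9, ··b··> t13, ··d··> t4
  t6 = (0 + 0) | (0\{a} + 0\{b,c,d} + (0 | 0 + d.0) + (d.d.0 + c.(0 | 0))) has moves ··c··> t14, ··d··> t15, ··d··> t16
  t7 = b.(0 + 0) | (0 | 0) has moves ··b··> t14
  t8 = b.(0 + 0) | 0 has moves ··b··> t15
  t9 = b.(0 + 0) | d.0 has moves ··b··> t16, ··d··> t8
  t10 = d.0 | (0 | 0) has moves ··d··> t17
  t11 = 0 | (0\{a} + 0\{b,c,d} + (0 | 0 + d.0) + (d.d.0 + c.(0 | 0))) has moves ··c··> t17, ··d··> t18, ··d··> t19
  t12 = d.0 | 0 has moves ··d··> t18
  t13 = d.0 | d.0 has moves ··d··> t12, ··d··> t19
  t14 = (0 + 0) | (0 | 0) has moves ·
  t15 = (0 + 0) | 0 has moves ·
  t16 = (0 + 0) | d.0 has moves ··d··> t15
  t17 = 0 | (0 | 0) has moves ·
  t18 = 0 | 0 has moves ·
  t19 = 0 | d.0 has moves ··d··> t18
Coarsest stable partition (strong bisimilarity classes):
  B0 = {s0}
  B1 = {s2}
  B2 = {s11, s12, s16, s19, t10, t12, t16, t19}
  B3 = {s14, s15, s17, s18, t14, t15, t17, t18}
  B4 = {s10, s6}
  B5 = {s13, t13}
  B6 = {s1}
  B7 = {s9, t9}
  B8 = {s7, s8, t7, t8}
  B9 = {s5, t5}
  B10 = {s3, s4, t3, t4}
  B11 = {t0}
  B12 = {t2}
  B13 = {t11, t6}
  B14 = {t1}
s0 ∈ B0, t0 ∈ B11 → different blocks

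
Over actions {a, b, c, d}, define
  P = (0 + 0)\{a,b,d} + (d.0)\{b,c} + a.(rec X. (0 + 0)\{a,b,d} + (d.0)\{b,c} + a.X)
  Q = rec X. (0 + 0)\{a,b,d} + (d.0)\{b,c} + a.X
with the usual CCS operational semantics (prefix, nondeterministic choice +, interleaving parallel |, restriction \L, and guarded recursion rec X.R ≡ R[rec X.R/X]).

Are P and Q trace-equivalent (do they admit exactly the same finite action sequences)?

Reachable graph of P (3 states):
  u0 = (0 + 0)\{a,b,d} + (d.0)\{b,c} + a.(rec X. (0 + 0)\{a,b,d} + (d.0)\{b,c} + a.X) ⊢ ··a··> u1, ··d··> u2
  u1 = rec X. (0 + 0)\{a,b,d} + (d.0)\{b,c} + a.X ⊢ ··a··> u1, ··d··> u2
  u2 = 0\{b,c} ⊢ ∅
Reachable graph of Q (2 states):
  v0 = rec X. (0 + 0)\{a,b,d} + (d.0)\{b,c} + a.X ⊢ ··a··> v0, ··d··> v1
  v1 = 0\{b,c} ⊢ ∅
Partition-refinement fixed point:
  B0 = {u0, u1, v0}
  B1 = {u2, v1}
u0 ∈ B0, v0 ∈ B0 → same block
Bisimilar ⇒ trace-equivalent.

trace-equivalent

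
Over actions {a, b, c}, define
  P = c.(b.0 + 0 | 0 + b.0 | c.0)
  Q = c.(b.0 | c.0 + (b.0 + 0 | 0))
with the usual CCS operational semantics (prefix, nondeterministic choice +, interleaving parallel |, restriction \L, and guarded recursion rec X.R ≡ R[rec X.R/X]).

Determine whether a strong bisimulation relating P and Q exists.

Reachable graph of P (6 states):
  u0 = c.(b.0 + 0 | 0 + b.0 | c.0) has moves =c=> u1
  u1 = b.0 + 0 | 0 + b.0 | c.0 has moves =b=> u2, =b=> u3, =c=> u4
  u2 = 0 has moves ·
  u3 = 0 | c.0 has moves =c=> u5
  u4 = b.0 | 0 has moves =b=> u5
  u5 = 0 | 0 has moves ·
Reachable graph of Q (6 states):
  v0 = c.(b.0 | c.0 + (b.0 + 0 | 0)) has moves =c=> v1
  v1 = b.0 | c.0 + (b.0 + 0 | 0) has moves =b=> v2, =b=> v3, =c=> v4
  v2 = 0 has moves ·
  v3 = 0 | c.0 has moves =c=> v5
  v4 = b.0 | 0 has moves =b=> v5
  v5 = 0 | 0 has moves ·
Coarsest stable partition (strong bisimilarity classes):
  B0 = {u0, v0}
  B1 = {u1, v1}
  B2 = {u3, v3}
  B3 = {u2, u5, v2, v5}
  B4 = {u4, v4}
u0 ∈ B0, v0 ∈ B0 → same block

bisimilar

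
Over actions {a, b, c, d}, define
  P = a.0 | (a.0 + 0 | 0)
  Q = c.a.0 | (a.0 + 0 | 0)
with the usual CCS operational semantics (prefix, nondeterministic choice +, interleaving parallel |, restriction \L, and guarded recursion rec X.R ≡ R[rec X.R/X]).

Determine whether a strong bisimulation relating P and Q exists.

P's transition system — 4 states:
  s0 = a.0 | (a.0 + 0 | 0) → =a=> s1, =a=> s2
  s1 = 0 | (a.0 + 0 | 0) → =a=> s3
  s2 = a.0 | 0 → =a=> s3
  s3 = 0 | 0 → deadlocked
Q's transition system — 6 states:
  t0 = c.a.0 | (a.0 + 0 | 0) → =a=> t1, =c=> t2
  t1 = c.a.0 | 0 → =c=> t3
  t2 = a.0 | (a.0 + 0 | 0) → =a=> t3, =a=> t4
  t3 = a.0 | 0 → =a=> t5
  t4 = 0 | (a.0 + 0 | 0) → =a=> t5
  t5 = 0 | 0 → deadlocked
Bisimilarity quotient blocks:
  B0 = {s0, t2}
  B1 = {s1, s2, t3, t4}
  B2 = {s3, t5}
  B3 = {t0}
  B4 = {t1}
s0 ∈ B0, t0 ∈ B3 → different blocks

not bisimilar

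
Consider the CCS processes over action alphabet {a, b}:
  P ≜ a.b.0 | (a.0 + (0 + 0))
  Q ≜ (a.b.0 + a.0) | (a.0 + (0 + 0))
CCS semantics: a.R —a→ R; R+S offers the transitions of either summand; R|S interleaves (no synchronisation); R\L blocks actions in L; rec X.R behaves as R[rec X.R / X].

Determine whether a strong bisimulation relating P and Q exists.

P's transition system — 6 states:
  s0 = a.b.0 | (a.0 + (0 + 0)) | —a→ s1, —a→ s2
  s1 = a.b.0 | 0 | —a→ s3
  s2 = b.0 | (a.0 + (0 + 0)) | —a→ s3, —b→ s4
  s3 = b.0 | 0 | —b→ s5
  s4 = 0 | (a.0 + (0 + 0)) | —a→ s5
  s5 = 0 | 0 | (no moves)
Q's transition system — 6 states:
  t0 = (a.b.0 + a.0) | (a.0 + (0 + 0)) | —a→ t1, —a→ t2, —a→ t3
  t1 = (a.b.0 + a.0) | 0 | —a→ t4, —a→ t5
  t2 = 0 | (a.0 + (0 + 0)) | —a→ t4
  t3 = b.0 | (a.0 + (0 + 0)) | —a→ t5, —b→ t2
  t4 = 0 | 0 | (no moves)
  t5 = b.0 | 0 | —b→ t4
Partition-refinement fixed point:
  B0 = {s0}
  B1 = {s1}
  B2 = {s3, t5}
  B3 = {s5, t4}
  B4 = {s2, t3}
  B5 = {s4, t2}
  B6 = {t0}
  B7 = {t1}
s0 ∈ B0, t0 ∈ B6 → different blocks

P ≁ Q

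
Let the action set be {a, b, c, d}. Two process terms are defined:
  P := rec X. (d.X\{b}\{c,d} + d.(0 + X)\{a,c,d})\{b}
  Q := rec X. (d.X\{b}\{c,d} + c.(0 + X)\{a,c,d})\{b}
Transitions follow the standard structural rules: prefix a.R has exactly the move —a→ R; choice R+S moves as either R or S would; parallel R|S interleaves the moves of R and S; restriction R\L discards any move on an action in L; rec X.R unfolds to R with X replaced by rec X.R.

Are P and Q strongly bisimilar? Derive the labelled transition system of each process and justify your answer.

Reachable graph of P (3 states):
  m0 = rec X. (d.X\{b}\{c,d} + d.(0 + X)\{a,c,d})\{b} :: =d=> m1, =d=> m2
  m1 = (0 + (rec X. (d.X\{b}\{c,d} + d.(0 + X)\{a,c,d})\{b}))\{a,c,d}\{b} :: (no moves)
  m2 = (rec X. (d.X\{b}\{c,d} + d.(0 + X)\{a,c,d})\{b})\{b}\{c,d}\{b} :: (no moves)
Reachable graph of Q (3 states):
  n0 = rec X. (d.X\{b}\{c,d} + c.(0 + X)\{a,c,d})\{b} :: =c=> n1, =d=> n2
  n1 = (0 + (rec X. (d.X\{b}\{c,d} + c.(0 + X)\{a,c,d})\{b}))\{a,c,d}\{b} :: (no moves)
  n2 = (rec X. (d.X\{b}\{c,d} + c.(0 + X)\{a,c,d})\{b})\{b}\{c,d}\{b} :: (no moves)
Coarsest stable partition (strong bisimilarity classes):
  B0 = {m0}
  B1 = {m1, m2, n1, n2}
  B2 = {n0}
m0 ∈ B0, n0 ∈ B2 → different blocks

P ≁ Q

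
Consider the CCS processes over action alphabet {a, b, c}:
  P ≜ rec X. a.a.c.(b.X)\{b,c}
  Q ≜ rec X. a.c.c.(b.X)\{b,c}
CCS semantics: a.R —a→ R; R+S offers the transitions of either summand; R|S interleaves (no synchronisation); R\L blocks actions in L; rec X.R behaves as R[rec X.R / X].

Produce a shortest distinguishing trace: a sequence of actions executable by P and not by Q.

aa

Reachable graph of P (4 states):
  u0 = rec X. a.a.c.(b.X)\{b,c} | —a→ u1
  u1 = a.c.(b.(rec X. a.a.c.(b.X)\{b,c}))\{b,c} | —a→ u2
  u2 = c.(b.(rec X. a.a.c.(b.X)\{b,c}))\{b,c} | —c→ u3
  u3 = (b.(rec X. a.a.c.(b.X)\{b,c}))\{b,c} | deadlocked
Reachable graph of Q (4 states):
  v0 = rec X. a.c.c.(b.X)\{b,c} | —a→ v1
  v1 = c.c.(b.(rec X. a.c.c.(b.X)\{b,c}))\{b,c} | —c→ v2
  v2 = c.(b.(rec X. a.c.c.(b.X)\{b,c}))\{b,c} | —c→ v3
  v3 = (b.(rec X. a.c.c.(b.X)\{b,c}))\{b,c} | deadlocked
Run σ = ⟨aa⟩ on P: start {u0}
  after a @ step 1: {u1}
  after a @ step 2: {u2}
  P completes σ.
Run σ = ⟨aa⟩ on Q: start {v0}
  after a @ step 1: {v1}
  after a @ step 2: no successor for Q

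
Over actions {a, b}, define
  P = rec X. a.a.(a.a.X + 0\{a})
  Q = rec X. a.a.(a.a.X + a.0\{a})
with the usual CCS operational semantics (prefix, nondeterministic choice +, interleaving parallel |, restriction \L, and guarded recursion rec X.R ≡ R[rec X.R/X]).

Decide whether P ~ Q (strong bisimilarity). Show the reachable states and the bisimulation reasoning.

Reachable graph of P (4 states):
  p0 = rec X. a.a.(a.a.X + 0\{a}) | ··a··> p1
  p1 = a.(a.a.(rec X. a.a.(a.a.X + 0\{a})) + 0\{a}) | ··a··> p2
  p2 = a.a.(rec X. a.a.(a.a.X + 0\{a})) + 0\{a} | ··a··> p3
  p3 = a.(rec X. a.a.(a.a.X + 0\{a})) | ··a··> p0
Reachable graph of Q (5 states):
  q0 = rec X. a.a.(a.a.X + a.0\{a}) | ··a··> q1
  q1 = a.(a.a.(rec X. a.a.(a.a.X + a.0\{a})) + a.0\{a}) | ··a··> q2
  q2 = a.a.(rec X. a.a.(a.a.X + a.0\{a})) + a.0\{a} | ··a··> q3, ··a··> q4
  q3 = 0\{a} | ·
  q4 = a.(rec X. a.a.(a.a.X + a.0\{a})) | ··a··> q0
Partition-refinement fixed point:
  B0 = {p0, p1, p2, p3}
  B1 = {q0}
  B2 = {q1}
  B3 = {q2}
  B4 = {q3}
  B5 = {q4}
p0 ∈ B0, q0 ∈ B1 → different blocks

P ≁ Q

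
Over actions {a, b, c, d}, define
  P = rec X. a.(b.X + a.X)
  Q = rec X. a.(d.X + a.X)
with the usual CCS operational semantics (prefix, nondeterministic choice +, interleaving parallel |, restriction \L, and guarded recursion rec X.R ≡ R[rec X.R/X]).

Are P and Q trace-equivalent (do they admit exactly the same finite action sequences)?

traces(P) ≠ traces(Q) — witness ⟨ab⟩

Reachable graph of P (2 states):
  p0 = rec X. a.(b.X + a.X) | ··a··> p1
  p1 = b.(rec X. a.(b.X + a.X)) + a.(rec X. a.(b.X + a.X)) | ··a··> p0, ··b··> p0
Reachable graph of Q (2 states):
  q0 = rec X. a.(d.X + a.X) | ··a··> q1
  q1 = d.(rec X. a.(d.X + a.X)) + a.(rec X. a.(d.X + a.X)) | ··a··> q0, ··d··> q0
Trace ⟨ab⟩ through P, begin at {p0}:
  [1] a ⇒ {p1}
  [2] b ⇒ {p0}
  — P admits the full trace.
Trace ⟨ab⟩ through Q, begin at {q0}:
  [1] a ⇒ {q1}
  [2] b ⇒ ∅  — Q cannot continue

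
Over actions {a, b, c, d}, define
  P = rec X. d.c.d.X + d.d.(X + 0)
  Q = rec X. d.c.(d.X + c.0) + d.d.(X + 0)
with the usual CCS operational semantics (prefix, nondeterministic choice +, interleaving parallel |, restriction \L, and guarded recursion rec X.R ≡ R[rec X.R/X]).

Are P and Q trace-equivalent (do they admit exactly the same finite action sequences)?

Reachable graph of P (5 states):
  s0 = rec X. d.c.d.X + d.d.(X + 0) ⊢ -d-> s1, -d-> s2
  s1 = c.d.(rec X. d.c.d.X + d.d.(X + 0)) ⊢ -c-> s3
  s2 = d.((rec X. d.c.d.X + d.d.(X + 0)) + 0) ⊢ -d-> s4
  s3 = d.(rec X. d.c.d.X + d.d.(X + 0)) ⊢ -d-> s0
  s4 = (rec X. d.c.d.X + d.d.(X + 0)) + 0 ⊢ -d-> s1, -d-> s2
Reachable graph of Q (6 states):
  t0 = rec X. d.c.(d.X + c.0) + d.d.(X + 0) ⊢ -d-> t1, -d-> t2
  t1 = c.(d.(rec X. d.c.(d.X + c.0) + d.d.(X + 0)) + c.0) ⊢ -c-> t3
  t2 = d.((rec X. d.c.(d.X + c.0) + d.d.(X + 0)) + 0) ⊢ -d-> t4
  t3 = d.(rec X. d.c.(d.X + c.0) + d.d.(X + 0)) + c.0 ⊢ -c-> t5, -d-> t0
  t4 = (rec X. d.c.(d.X + c.0) + d.d.(X + 0)) + 0 ⊢ -d-> t1, -d-> t2
  t5 = 0 ⊢ deadlocked
Run σ = ⟨dcc⟩ on Q: start {t0}
  after d @ step 1: {t1, t2}
  after c @ step 2: {t3}
  after c @ step 3: {t5}
  — Q admits the full trace.
Run σ = ⟨dcc⟩ on P: start {s0}
  after d @ step 1: {s1, s2}
  after c @ step 2: {s3}
  after c @ step 3: ∅  — P cannot continue

traces(P) ≠ traces(Q) — witness ⟨dcc⟩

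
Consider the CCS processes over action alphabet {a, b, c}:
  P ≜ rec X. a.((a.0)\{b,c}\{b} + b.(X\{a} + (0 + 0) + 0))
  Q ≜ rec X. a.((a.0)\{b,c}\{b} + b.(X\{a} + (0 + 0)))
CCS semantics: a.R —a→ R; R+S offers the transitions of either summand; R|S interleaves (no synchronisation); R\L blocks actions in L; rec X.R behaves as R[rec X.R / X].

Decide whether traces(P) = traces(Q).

trace-equivalent

LTS(P): 4 reachable states
  m0 = rec X. a.((a.0)\{b,c}\{b} + b.(X\{a} + (0 + 0) + 0)) ⊢ =a=> m1
  m1 = (a.0)\{b,c}\{b} + b.((rec X. a.((a.0)\{b,c}\{b} + b.(X\{a} + (0 + 0) + 0)))\{a} + (0 + 0) + 0) ⊢ =a=> m2, =b=> m3
  m2 = 0\{b,c}\{b} ⊢ ∅
  m3 = (rec X. a.((a.0)\{b,c}\{b} + b.(X\{a} + (0 + 0) + 0)))\{a} + (0 + 0) + 0 ⊢ ∅
LTS(Q): 4 reachable states
  n0 = rec X. a.((a.0)\{b,c}\{b} + b.(X\{a} + (0 + 0))) ⊢ =a=> n1
  n1 = (a.0)\{b,c}\{b} + b.((rec X. a.((a.0)\{b,c}\{b} + b.(X\{a} + (0 + 0))))\{a} + (0 + 0)) ⊢ =a=> n2, =b=> n3
  n2 = 0\{b,c}\{b} ⊢ ∅
  n3 = (rec X. a.((a.0)\{b,c}\{b} + b.(X\{a} + (0 + 0))))\{a} + (0 + 0) ⊢ ∅
Bisimilarity quotient blocks:
  B0 = {m0, n0}
  B1 = {m1, n1}
  B2 = {m2, m3, n2, n3}
m0 ∈ B0, n0 ∈ B0 → same block
Bisimilar ⇒ trace-equivalent.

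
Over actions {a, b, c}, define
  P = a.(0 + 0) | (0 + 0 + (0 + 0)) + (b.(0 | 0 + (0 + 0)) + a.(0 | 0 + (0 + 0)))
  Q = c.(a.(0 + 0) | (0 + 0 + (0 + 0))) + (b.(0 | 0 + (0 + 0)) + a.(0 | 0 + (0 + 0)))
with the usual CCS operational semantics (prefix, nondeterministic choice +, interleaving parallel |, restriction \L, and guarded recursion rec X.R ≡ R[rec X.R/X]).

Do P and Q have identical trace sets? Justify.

NO — witness ⟨c⟩

P's transition system — 3 states:
  u0 = a.(0 + 0) | (0 + 0 + (0 + 0)) + (b.(0 | 0 + (0 + 0)) + a.(0 | 0 + (0 + 0))) ⊢ ··a··> u1, ··a··> u2, ··b··> u2
  u1 = (0 + 0) | (0 + 0 + (0 + 0)) ⊢ stopped
  u2 = 0 | 0 + (0 + 0) ⊢ stopped
Q's transition system — 4 states:
  v0 = c.(a.(0 + 0) | (0 + 0 + (0 + 0))) + (b.(0 | 0 + (0 + 0)) + a.(0 | 0 + (0 + 0))) ⊢ ··a··> v1, ··b··> v1, ··c··> v2
  v1 = 0 | 0 + (0 + 0) ⊢ stopped
  v2 = a.(0 + 0) | (0 + 0 + (0 + 0)) ⊢ ··a··> v3
  v3 = (0 + 0) | (0 + 0 + (0 + 0)) ⊢ stopped
Trace ⟨c⟩ through Q, begin at {v0}:
  after c @ step 1: {v2}
  ✓ Q
Trace ⟨c⟩ through P, begin at {u0}:
  after c @ step 1: ∅  — P cannot continue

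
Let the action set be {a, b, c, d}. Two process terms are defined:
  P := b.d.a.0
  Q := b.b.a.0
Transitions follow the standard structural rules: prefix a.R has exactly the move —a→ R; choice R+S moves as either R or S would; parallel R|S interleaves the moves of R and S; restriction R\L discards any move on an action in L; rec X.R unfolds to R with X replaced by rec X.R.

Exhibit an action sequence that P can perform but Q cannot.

bd

P's transition system — 4 states:
  s0 = b.d.a.0 ⊢ -b-> s1
  s1 = d.a.0 ⊢ -d-> s2
  s2 = a.0 ⊢ -a-> s3
  s3 = 0 ⊢ stopped
Q's transition system — 4 states:
  t0 = b.b.a.0 ⊢ -b-> t1
  t1 = b.a.0 ⊢ -b-> t2
  t2 = a.0 ⊢ -a-> t3
  t3 = 0 ⊢ stopped
Run σ = ⟨bd⟩ on P: start {s0}
  after b @ step 1: {s1}
  after d @ step 2: {s2}
  P completes σ.
Run σ = ⟨bd⟩ on Q: start {t0}
  after b @ step 1: {t1}
  after d @ step 2: ∅  — Q cannot continue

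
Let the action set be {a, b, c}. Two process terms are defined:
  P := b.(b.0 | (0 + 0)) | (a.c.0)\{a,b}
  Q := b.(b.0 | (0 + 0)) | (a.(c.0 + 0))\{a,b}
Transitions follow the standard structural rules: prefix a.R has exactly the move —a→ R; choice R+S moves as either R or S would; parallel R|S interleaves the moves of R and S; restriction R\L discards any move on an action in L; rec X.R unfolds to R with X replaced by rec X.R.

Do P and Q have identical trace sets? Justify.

P's transition system — 3 states:
  p0 = b.(b.0 | (0 + 0)) | (a.c.0)\{a,b} ⊢ —b→ p1
  p1 = b.0 | (0 + 0) | (a.c.0)\{a,b} ⊢ —b→ p2
  p2 = 0 | (0 + 0) | (a.c.0)\{a,b} ⊢ ∅
Q's transition system — 3 states:
  q0 = b.(b.0 | (0 + 0)) | (a.(c.0 + 0))\{a,b} ⊢ —b→ q1
  q1 = b.0 | (0 + 0) | (a.(c.0 + 0))\{a,b} ⊢ —b→ q2
  q2 = 0 | (0 + 0) | (a.(c.0 + 0))\{a,b} ⊢ ∅
Bisimilarity quotient blocks:
  B0 = {p0, q0}
  B1 = {p1, q1}
  B2 = {p2, q2}
p0 ∈ B0, q0 ∈ B0 → same block
Bisimilar ⇒ trace-equivalent.

traces(P) = traces(Q)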